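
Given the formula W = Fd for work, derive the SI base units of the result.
Units of each symbol in W = Fd:
  F (force): kg·m/s²
  d (displacement): m

Multiplying the contributions: [kg·m/s²] · [m]
Adding exponents of each base unit: kg: 1, m: 2, s: -2
SI base units of work: kg·m²/s²

Answer: kg·m²/s²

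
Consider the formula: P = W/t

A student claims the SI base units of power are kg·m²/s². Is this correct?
Units of each symbol in P = W/t:
  W (work): kg·m²/s²
  t (time): s  → in the denominator, contributes 1/s

Multiplying the contributions: [kg·m²/s²] · [1/s]
Adding exponents of each base unit: kg: 1, m: 2, s: -3
SI base units of power: kg·m²/s³

The claimed units kg·m²/s² (exponents kg: 1, m: 2, s: -2) do not match the derived units kg·m²/s³ (exponents kg: 1, m: 2, s: -3), so the claim is incorrect.

Answer: No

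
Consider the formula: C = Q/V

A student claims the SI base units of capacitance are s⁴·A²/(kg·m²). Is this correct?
Units of each symbol in C = Q/V:
  Q (charge, in coulombs): s·A
  V (voltage, in volts): kg·m²/(s³·A)  → in the denominator, contributes s³·A/(kg·m²)

Multiplying the contributions: [s·A] · [s³·A/(kg·m²)]
Adding exponents of each base unit: kg: -1, m: -2, s: 4, A: 2
SI base units of capacitance: s⁴·A²/(kg·m²)

The claimed units s⁴·A²/(kg·m²) match the derived units, so the claim is correct.

Answer: Yes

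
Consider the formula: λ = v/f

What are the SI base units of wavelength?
Units of each symbol in λ = v/f:
  v (wave speed): m/s
  f (frequency): 1/s  → in the denominator, contributes s

Multiplying the contributions: [m/s] · [s]
Adding exponents of each base unit: m: 1
SI base units of wavelength: m

Answer: m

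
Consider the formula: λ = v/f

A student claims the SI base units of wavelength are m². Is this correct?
Units of each symbol in λ = v/f:
  v (wave speed): m/s
  f (frequency): 1/s  → in the denominator, contributes s

Multiplying the contributions: [m/s] · [s]
Adding exponents of each base unit: m: 1
SI base units of wavelength: m

The claimed units m² (exponents m: 2) do not match the derived units m (exponents m: 1), so the claim is incorrect.

Answer: No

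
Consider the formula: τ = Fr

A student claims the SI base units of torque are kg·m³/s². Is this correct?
Units of each symbol in τ = Fr:
  F (force): kg·m/s²
  r (lever arm): m

Multiplying the contributions: [kg·m/s²] · [m]
Adding exponents of each base unit: kg: 1, m: 2, s: -2
SI base units of torque: kg·m²/s²

The claimed units kg·m³/s² (exponents kg: 1, m: 3, s: -2) do not match the derived units kg·m²/s² (exponents kg: 1, m: 2, s: -2), so the claim is incorrect.

Answer: No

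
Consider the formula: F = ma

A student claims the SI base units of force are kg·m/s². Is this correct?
Units of each symbol in F = ma:
  m (mass): kg
  a (acceleration): m/s²

Multiplying the contributions: [kg] · [m/s²]
Adding exponents of each base unit: kg: 1, m: 1, s: -2
SI base units of force: kg·m/s²

The claimed units kg·m/s² match the derived units, so the claim is correct.

Answer: Yes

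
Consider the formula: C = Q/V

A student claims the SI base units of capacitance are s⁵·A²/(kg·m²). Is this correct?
Units of each symbol in C = Q/V:
  Q (charge, in coulombs): s·A
  V (voltage, in volts): kg·m²/(s³·A)  → in the denominator, contributes s³·A/(kg·m²)

Multiplying the contributions: [s·A] · [s³·A/(kg·m²)]
Adding exponents of each base unit: kg: -1, m: -2, s: 4, A: 2
SI base units of capacitance: s⁴·A²/(kg·m²)

The claimed units s⁵·A²/(kg·m²) (exponents kg: -1, m: -2, s: 5, A: 2) do not match the derived units s⁴·A²/(kg·m²) (exponents kg: -1, m: -2, s: 4, A: 2), so the claim is incorrect.

Answer: No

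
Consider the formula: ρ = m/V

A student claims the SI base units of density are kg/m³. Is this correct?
Units of each symbol in ρ = m/V:
  m (mass): kg
  V (volume): m³  → in the denominator, contributes 1/m³

Multiplying the contributions: [kg] · [1/m³]
Adding exponents of each base unit: kg: 1, m: -3
SI base units of density: kg/m³

The claimed units kg/m³ match the derived units, so the claim is correct.

Answer: Yes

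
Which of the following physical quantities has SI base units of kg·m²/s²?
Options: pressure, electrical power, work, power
Checking the SI base units of each option:
  pressure (P = F/A): kg/(m·s²)  ✗
  electrical power (P = IV): kg·m²/s³  ✗
  work (W = Fd): kg·m²/s²  ✓ matches
  power (P = W/t): kg·m²/s³  ✗

Only work has units kg·m²/s².

Answer: work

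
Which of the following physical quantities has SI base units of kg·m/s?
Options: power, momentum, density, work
Checking the SI base units of each option:
  power (P = W/t): kg·m²/s³  ✗
  momentum (p = mv): kg·m/s  ✓ matches
  density (ρ = m/V): kg/m³  ✗
  work (W = Fd): kg·m²/s²  ✗

Only momentum has units kg·m/s.

Answer: momentum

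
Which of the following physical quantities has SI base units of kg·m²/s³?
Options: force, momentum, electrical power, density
Checking the SI base units of each option:
  force (F = ma): kg·m/s²  ✗
  momentum (p = mv): kg·m/s  ✗
  electrical power (P = IV): kg·m²/s³  ✓ matches
  density (ρ = m/V): kg/m³  ✗

Only electrical power has units kg·m²/s³.

Answer: electrical power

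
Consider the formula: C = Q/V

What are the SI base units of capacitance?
Units of each symbol in C = Q/V:
  Q (charge, in coulombs): s·A
  V (voltage, in volts): kg·m²/(s³·A)  → in the denominator, contributes s³·A/(kg·m²)

Multiplying the contributions: [s·A] · [s³·A/(kg·m²)]
Adding exponents of each base unit: kg: -1, m: -2, s: 4, A: 2
SI base units of capacitance: s⁴·A²/(kg·m²)

Answer: s⁴·A²/(kg·m²)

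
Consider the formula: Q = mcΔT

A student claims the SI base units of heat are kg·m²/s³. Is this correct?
Units of each symbol in Q = mcΔT:
  m (mass): kg
  c (specific heat capacity, in J/(kg·K)): m²/(s²·K)
  ΔT (temperature change): K

Multiplying the contributions: [kg] · [m²/(s²·K)] · [K]
Adding exponents of each base unit: kg: 1, m: 2, s: -2
SI base units of heat: kg·m²/s²

The claimed units kg·m²/s³ (exponents kg: 1, m: 2, s: -3) do not match the derived units kg·m²/s² (exponents kg: 1, m: 2, s: -2), so the claim is incorrect.

Answer: No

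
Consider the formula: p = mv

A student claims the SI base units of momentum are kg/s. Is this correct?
Units of each symbol in p = mv:
  m (mass): kg
  v (velocity): m/s

Multiplying the contributions: [kg] · [m/s]
Adding exponents of each base unit: kg: 1, m: 1, s: -1
SI base units of momentum: kg·m/s

The claimed units kg/s (exponents kg: 1, s: -1) do not match the derived units kg·m/s (exponents kg: 1, m: 1, s: -1), so the claim is incorrect.

Answer: No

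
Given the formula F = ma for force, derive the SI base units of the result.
Units of each symbol in F = ma:
  m (mass): kg
  a (acceleration): m/s²

Multiplying the contributions: [kg] · [m/s²]
Adding exponents of each base unit: kg: 1, m: 1, s: -2
SI base units of force: kg·m/s²

Answer: kg·m/s²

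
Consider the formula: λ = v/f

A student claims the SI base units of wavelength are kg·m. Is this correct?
Units of each symbol in λ = v/f:
  v (wave speed): m/s
  f (frequency): 1/s  → in the denominator, contributes s

Multiplying the contributions: [m/s] · [s]
Adding exponents of each base unit: m: 1
SI base units of wavelength: m

The claimed units kg·m (exponents kg: 1, m: 1) do not match the derived units m (exponents m: 1), so the claim is incorrect.

Answer: No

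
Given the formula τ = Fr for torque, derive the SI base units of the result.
Units of each symbol in τ = Fr:
  F (force): kg·m/s²
  r (lever arm): m

Multiplying the contributions: [kg·m/s²] · [m]
Adding exponents of each base unit: kg: 1, m: 2, s: -2
SI base units of torque: kg·m²/s²

Answer: kg·m²/s²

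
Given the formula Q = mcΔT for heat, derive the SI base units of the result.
Units of each symbol in Q = mcΔT:
  m (mass): kg
  c (specific heat capacity, in J/(kg·K)): m²/(s²·K)
  ΔT (temperature change): K

Multiplying the contributions: [kg] · [m²/(s²·K)] · [K]
Adding exponents of each base unit: kg: 1, m: 2, s: -2
SI base units of heat: kg·m²/s²

Answer: kg·m²/s²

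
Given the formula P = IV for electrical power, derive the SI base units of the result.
Units of each symbol in P = IV:
  I (current): A
  V (voltage, in volts): kg·m²/(s³·A)

Multiplying the contributions: [A] · [kg·m²/(s³·A)]
Adding exponents of each base unit: kg: 1, m: 2, s: -3
SI base units of electrical power: kg·m²/s³

Answer: kg·m²/s³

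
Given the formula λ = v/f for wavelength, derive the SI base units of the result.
Units of each symbol in λ = v/f:
  v (wave speed): m/s
  f (frequency): 1/s  → in the denominator, contributes s

Multiplying the contributions: [m/s] · [s]
Adding exponents of each base unit: m: 1
SI base units of wavelength: m

Answer: m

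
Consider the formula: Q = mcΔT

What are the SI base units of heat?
Units of each symbol in Q = mcΔT:
  m (mass): kg
  c (specific heat capacity, in J/(kg·K)): m²/(s²·K)
  ΔT (temperature change): K

Multiplying the contributions: [kg] · [m²/(s²·K)] · [K]
Adding exponents of each base unit: kg: 1, m: 2, s: -2
SI base units of heat: kg·m²/s²

Answer: kg·m²/s²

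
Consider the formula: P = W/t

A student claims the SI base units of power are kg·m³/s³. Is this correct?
Units of each symbol in P = W/t:
  W (work): kg·m²/s²
  t (time): s  → in the denominator, contributes 1/s

Multiplying the contributions: [kg·m²/s²] · [1/s]
Adding exponents of each base unit: kg: 1, m: 2, s: -3
SI base units of power: kg·m²/s³

The claimed units kg·m³/s³ (exponents kg: 1, m: 3, s: -3) do not match the derived units kg·m²/s³ (exponents kg: 1, m: 2, s: -3), so the claim is incorrect.

Answer: No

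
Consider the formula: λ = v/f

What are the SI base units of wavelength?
Units of each symbol in λ = v/f:
  v (wave speed): m/s
  f (frequency): 1/s  → in the denominator, contributes s

Multiplying the contributions: [m/s] · [s]
Adding exponents of each base unit: m: 1
SI base units of wavelength: m

Answer: m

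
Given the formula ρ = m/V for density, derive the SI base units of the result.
Units of each symbol in ρ = m/V:
  m (mass): kg
  V (volume): m³  → in the denominator, contributes 1/m³

Multiplying the contributions: [kg] · [1/m³]
Adding exponents of each base unit: kg: 1, m: -3
SI base units of density: kg/m³

Answer: kg/m³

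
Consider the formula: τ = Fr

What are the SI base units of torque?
Units of each symbol in τ = Fr:
  F (force): kg·m/s²
  r (lever arm): m

Multiplying the contributions: [kg·m/s²] · [m]
Adding exponents of each base unit: kg: 1, m: 2, s: -2
SI base units of torque: kg·m²/s²

Answer: kg·m²/s²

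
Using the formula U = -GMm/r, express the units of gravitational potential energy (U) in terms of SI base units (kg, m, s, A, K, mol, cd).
Units of each symbol in U = -GMm/r:
  G (gravitational constant): m³/(kg·s²)
  M (mass): kg
  m (mass): kg
  r (distance): m  → in the denominator, contributes 1/m
  The minus sign does not affect the units.

Multiplying the contributions: [m³/(kg·s²)] · [kg] · [kg] · [1/m]
Adding exponents of each base unit: kg: 1, m: 2, s: -2
SI base units of gravitational potential energy: kg·m²/s²

Answer: kg·m²/s²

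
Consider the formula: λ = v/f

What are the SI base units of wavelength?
Units of each symbol in λ = v/f:
  v (wave speed): m/s
  f (frequency): 1/s  → in the denominator, contributes s

Multiplying the contributions: [m/s] · [s]
Adding exponents of each base unit: m: 1
SI base units of wavelength: m

Answer: m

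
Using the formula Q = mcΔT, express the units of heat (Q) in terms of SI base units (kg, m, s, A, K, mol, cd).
Units of each symbol in Q = mcΔT:
  m (mass): kg
  c (specific heat capacity, in J/(kg·K)): m²/(s²·K)
  ΔT (temperature change): K

Multiplying the contributions: [kg] · [m²/(s²·K)] · [K]
Adding exponents of each base unit: kg: 1, m: 2, s: -2
SI base units of heat: kg·m²/s²

Answer: kg·m²/s²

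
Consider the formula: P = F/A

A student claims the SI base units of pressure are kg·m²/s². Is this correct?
Units of each symbol in P = F/A:
  F (force): kg·m/s²
  A (area): m²  → in the denominator, contributes 1/m²

Multiplying the contributions: [kg·m/s²] · [1/m²]
Adding exponents of each base unit: kg: 1, m: -1, s: -2
SI base units of pressure: kg/(m·s²)

The claimed units kg·m²/s² (exponents kg: 1, m: 2, s: -2) do not match the derived units kg/(m·s²) (exponents kg: 1, m: -1, s: -2), so the claim is incorrect.

Answer: No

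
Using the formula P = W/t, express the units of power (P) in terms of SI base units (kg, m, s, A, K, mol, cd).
Units of each symbol in P = W/t:
  W (work): kg·m²/s²
  t (time): s  → in the denominator, contributes 1/s

Multiplying the contributions: [kg·m²/s²] · [1/s]
Adding exponents of each base unit: kg: 1, m: 2, s: -3
SI base units of power: kg·m²/s³

Answer: kg·m²/s³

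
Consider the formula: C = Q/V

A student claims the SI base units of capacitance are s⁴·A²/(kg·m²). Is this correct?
Units of each symbol in C = Q/V:
  Q (charge, in coulombs): s·A
  V (voltage, in volts): kg·m²/(s³·A)  → in the denominator, contributes s³·A/(kg·m²)

Multiplying the contributions: [s·A] · [s³·A/(kg·m²)]
Adding exponents of each base unit: kg: -1, m: -2, s: 4, A: 2
SI base units of capacitance: s⁴·A²/(kg·m²)

The claimed units s⁴·A²/(kg·m²) match the derived units, so the claim is correct.

Answer: Yes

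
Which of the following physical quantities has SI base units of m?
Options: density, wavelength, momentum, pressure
Checking the SI base units of each option:
  density (ρ = m/V): kg/m³  ✗
  wavelength (λ = v/f): m  ✓ matches
  momentum (p = mv): kg·m/s  ✗
  pressure (P = F/A): kg/(m·s²)  ✗

Only wavelength has units m.

Answer: wavelength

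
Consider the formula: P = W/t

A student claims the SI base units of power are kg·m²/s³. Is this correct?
Units of each symbol in P = W/t:
  W (work): kg·m²/s²
  t (time): s  → in the denominator, contributes 1/s

Multiplying the contributions: [kg·m²/s²] · [1/s]
Adding exponents of each base unit: kg: 1, m: 2, s: -3
SI base units of power: kg·m²/s³

The claimed units kg·m²/s³ match the derived units, so the claim is correct.

Answer: Yes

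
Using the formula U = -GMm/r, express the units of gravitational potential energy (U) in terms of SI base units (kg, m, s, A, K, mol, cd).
Units of each symbol in U = -GMm/r:
  G (gravitational constant): m³/(kg·s²)
  M (mass): kg
  m (mass): kg
  r (distance): m  → in the denominator, contributes 1/m
  The minus sign does not affect the units.

Multiplying the contributions: [m³/(kg·s²)] · [kg] · [kg] · [1/m]
Adding exponents of each base unit: kg: 1, m: 2, s: -2
SI base units of gravitational potential energy: kg·m²/s²

Answer: kg·m²/s²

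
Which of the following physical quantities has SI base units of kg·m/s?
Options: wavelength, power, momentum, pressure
Checking the SI base units of each option:
  wavelength (λ = v/f): m  ✗
  power (P = W/t): kg·m²/s³  ✗
  momentum (p = mv): kg·m/s  ✓ matches
  pressure (P = F/A): kg/(m·s²)  ✗

Only momentum has units kg·m/s.

Answer: momentum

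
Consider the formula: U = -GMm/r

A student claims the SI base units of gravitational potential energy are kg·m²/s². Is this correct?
Units of each symbol in U = -GMm/r:
  G (gravitational constant): m³/(kg·s²)
  M (mass): kg
  m (mass): kg
  r (distance): m  → in the denominator, contributes 1/m
  The minus sign does not affect the units.

Multiplying the contributions: [m³/(kg·s²)] · [kg] · [kg] · [1/m]
Adding exponents of each base unit: kg: 1, m: 2, s: -2
SI base units of gravitational potential energy: kg·m²/s²

The claimed units kg·m²/s² match the derived units, so the claim is correct.

Answer: Yes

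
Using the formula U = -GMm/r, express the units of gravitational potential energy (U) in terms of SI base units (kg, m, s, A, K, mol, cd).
Units of each symbol in U = -GMm/r:
  G (gravitational constant): m³/(kg·s²)
  M (mass): kg
  m (mass): kg
  r (distance): m  → in the denominator, contributes 1/m
  The minus sign does not affect the units.

Multiplying the contributions: [m³/(kg·s²)] · [kg] · [kg] · [1/m]
Adding exponents of each base unit: kg: 1, m: 2, s: -2
SI base units of gravitational potential energy: kg·m²/s²

Answer: kg·m²/s²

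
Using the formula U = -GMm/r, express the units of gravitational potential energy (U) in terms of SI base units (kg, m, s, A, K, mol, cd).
Units of each symbol in U = -GMm/r:
  G (gravitational constant): m³/(kg·s²)
  M (mass): kg
  m (mass): kg
  r (distance): m  → in the denominator, contributes 1/m
  The minus sign does not affect the units.

Multiplying the contributions: [m³/(kg·s²)] · [kg] · [kg] · [1/m]
Adding exponents of each base unit: kg: 1, m: 2, s: -2
SI base units of gravitational potential energy: kg·m²/s²

Answer: kg·m²/s²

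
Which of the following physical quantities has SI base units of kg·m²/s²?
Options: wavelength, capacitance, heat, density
Checking the SI base units of each option:
  wavelength (λ = v/f): m  ✗
  capacitance (C = Q/V): s⁴·A²/(kg·m²)  ✗
  heat (Q = mcΔT): kg·m²/s²  ✓ matches
  density (ρ = m/V): kg/m³  ✗

Only heat has units kg·m²/s².

Answer: heat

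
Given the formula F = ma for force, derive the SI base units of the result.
Units of each symbol in F = ma:
  m (mass): kg
  a (acceleration): m/s²

Multiplying the contributions: [kg] · [m/s²]
Adding exponents of each base unit: kg: 1, m: 1, s: -2
SI base units of force: kg·m/s²

Answer: kg·m/s²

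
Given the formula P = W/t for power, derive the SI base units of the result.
Units of each symbol in P = W/t:
  W (work): kg·m²/s²
  t (time): s  → in the denominator, contributes 1/s

Multiplying the contributions: [kg·m²/s²] · [1/s]
Adding exponents of each base unit: kg: 1, m: 2, s: -3
SI base units of power: kg·m²/s³

Answer: kg·m²/s³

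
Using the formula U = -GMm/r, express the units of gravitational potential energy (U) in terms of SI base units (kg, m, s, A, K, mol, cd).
Units of each symbol in U = -GMm/r:
  G (gravitational constant): m³/(kg·s²)
  M (mass): kg
  m (mass): kg
  r (distance): m  → in the denominator, contributes 1/m
  The minus sign does not affect the units.

Multiplying the contributions: [m³/(kg·s²)] · [kg] · [kg] · [1/m]
Adding exponents of each base unit: kg: 1, m: 2, s: -2
SI base units of gravitational potential energy: kg·m²/s²

Answer: kg·m²/s²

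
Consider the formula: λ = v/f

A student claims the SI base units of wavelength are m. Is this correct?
Units of each symbol in λ = v/f:
  v (wave speed): m/s
  f (frequency): 1/s  → in the denominator, contributes s

Multiplying the contributions: [m/s] · [s]
Adding exponents of each base unit: m: 1
SI base units of wavelength: m

The claimed units m match the derived units, so the claim is correct.

Answer: Yes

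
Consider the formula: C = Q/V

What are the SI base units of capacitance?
Units of each symbol in C = Q/V:
  Q (charge, in coulombs): s·A
  V (voltage, in volts): kg·m²/(s³·A)  → in the denominator, contributes s³·A/(kg·m²)

Multiplying the contributions: [s·A] · [s³·A/(kg·m²)]
Adding exponents of each base unit: kg: -1, m: -2, s: 4, A: 2
SI base units of capacitance: s⁴·A²/(kg·m²)

Answer: s⁴·A²/(kg·m²)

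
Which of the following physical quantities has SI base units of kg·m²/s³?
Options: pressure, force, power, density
Checking the SI base units of each option:
  pressure (P = F/A): kg/(m·s²)  ✗
  force (F = ma): kg·m/s²  ✗
  power (P = W/t): kg·m²/s³  ✓ matches
  density (ρ = m/V): kg/m³  ✗

Only power has units kg·m²/s³.

Answer: power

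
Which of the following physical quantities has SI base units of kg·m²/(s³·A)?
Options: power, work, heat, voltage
Checking the SI base units of each option:
  power (P = W/t): kg·m²/s³  ✗
  work (W = Fd): kg·m²/s²  ✗
  heat (Q = mcΔT): kg·m²/s²  ✗
  voltage (V = IR): kg·m²/(s³·A)  ✓ matches

Only voltage has units kg·m²/(s³·A).

Answer: voltage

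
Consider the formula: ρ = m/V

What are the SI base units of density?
Units of each symbol in ρ = m/V:
  m (mass): kg
  V (volume): m³  → in the denominator, contributes 1/m³

Multiplying the contributions: [kg] · [1/m³]
Adding exponents of each base unit: kg: 1, m: -3
SI base units of density: kg/m³

Answer: kg/m³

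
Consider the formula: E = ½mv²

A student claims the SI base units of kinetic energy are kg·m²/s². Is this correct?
Units of each symbol in E = ½mv²:
  m (mass): kg
  v (speed): m/s  → to the power 2, contributes m²/s²
  The factor ½ is dimensionless.

Multiplying the contributions: [kg] · [m²/s²]
Adding exponents of each base unit: kg: 1, m: 2, s: -2
SI base units of kinetic energy: kg·m²/s²

The claimed units kg·m²/s² match the derived units, so the claim is correct.

Answer: Yes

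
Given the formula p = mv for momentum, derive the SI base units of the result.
Units of each symbol in p = mv:
  m (mass): kg
  v (velocity): m/s

Multiplying the contributions: [kg] · [m/s]
Adding exponents of each base unit: kg: 1, m: 1, s: -1
SI base units of momentum: kg·m/s

Answer: kg·m/s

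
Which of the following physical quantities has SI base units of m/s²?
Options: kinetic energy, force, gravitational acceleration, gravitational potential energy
Checking the SI base units of each option:
  kinetic energy (E = ½mv²): kg·m²/s²  ✗
  force (F = ma): kg·m/s²  ✗
  gravitational acceleration (g = GM/r²): m/s²  ✓ matches
  gravitational potential energy (U = -GMm/r): kg·m²/s²  ✗

Only gravitational acceleration has units m/s².

Answer: gravitational acceleration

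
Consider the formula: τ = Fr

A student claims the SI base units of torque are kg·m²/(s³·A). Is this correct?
Units of each symbol in τ = Fr:
  F (force): kg·m/s²
  r (lever arm): m

Multiplying the contributions: [kg·m/s²] · [m]
Adding exponents of each base unit: kg: 1, m: 2, s: -2
SI base units of torque: kg·m²/s²

The claimed units kg·m²/(s³·A) (exponents kg: 1, m: 2, s: -3, A: -1) do not match the derived units kg·m²/s² (exponents kg: 1, m: 2, s: -2), so the claim is incorrect.

Answer: No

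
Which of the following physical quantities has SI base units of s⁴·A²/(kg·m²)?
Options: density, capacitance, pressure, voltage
Checking the SI base units of each option:
  density (ρ = m/V): kg/m³  ✗
  capacitance (C = Q/V): s⁴·A²/(kg·m²)  ✓ matches
  pressure (P = F/A): kg/(m·s²)  ✗
  voltage (V = IR): kg·m²/(s³·A)  ✗

Only capacitance has units s⁴·A²/(kg·m²).

Answer: capacitance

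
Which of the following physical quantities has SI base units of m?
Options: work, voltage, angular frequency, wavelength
Checking the SI base units of each option:
  work (W = Fd): kg·m²/s²  ✗
  voltage (V = IR): kg·m²/(s³·A)  ✗
  angular frequency (ω = 2πf): 1/s  ✗
  wavelength (λ = v/f): m  ✓ matches

Only wavelength has units m.

Answer: wavelength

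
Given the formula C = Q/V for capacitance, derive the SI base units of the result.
Units of each symbol in C = Q/V:
  Q (charge, in coulombs): s·A
  V (voltage, in volts): kg·m²/(s³·A)  → in the denominator, contributes s³·A/(kg·m²)

Multiplying the contributions: [s·A] · [s³·A/(kg·m²)]
Adding exponents of each base unit: kg: -1, m: -2, s: 4, A: 2
SI base units of capacitance: s⁴·A²/(kg·m²)

Answer: s⁴·A²/(kg·m²)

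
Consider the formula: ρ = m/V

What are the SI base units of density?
Units of each symbol in ρ = m/V:
  m (mass): kg
  V (volume): m³  → in the denominator, contributes 1/m³

Multiplying the contributions: [kg] · [1/m³]
Adding exponents of each base unit: kg: 1, m: -3
SI base units of density: kg/m³

Answer: kg/m³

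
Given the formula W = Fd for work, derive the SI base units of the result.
Units of each symbol in W = Fd:
  F (force): kg·m/s²
  d (displacement): m

Multiplying the contributions: [kg·m/s²] · [m]
Adding exponents of each base unit: kg: 1, m: 2, s: -2
SI base units of work: kg·m²/s²

Answer: kg·m²/s²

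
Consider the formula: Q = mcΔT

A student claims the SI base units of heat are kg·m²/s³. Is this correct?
Units of each symbol in Q = mcΔT:
  m (mass): kg
  c (specific heat capacity, in J/(kg·K)): m²/(s²·K)
  ΔT (temperature change): K

Multiplying the contributions: [kg] · [m²/(s²·K)] · [K]
Adding exponents of each base unit: kg: 1, m: 2, s: -2
SI base units of heat: kg·m²/s²

The claimed units kg·m²/s³ (exponents kg: 1, m: 2, s: -3) do not match the derived units kg·m²/s² (exponents kg: 1, m: 2, s: -2), so the claim is incorrect.

Answer: No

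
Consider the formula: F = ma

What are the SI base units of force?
Units of each symbol in F = ma:
  m (mass): kg
  a (acceleration): m/s²

Multiplying the contributions: [kg] · [m/s²]
Adding exponents of each base unit: kg: 1, m: 1, s: -2
SI base units of force: kg·m/s²

Answer: kg·m/s²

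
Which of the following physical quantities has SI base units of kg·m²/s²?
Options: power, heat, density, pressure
Checking the SI base units of each option:
  power (P = W/t): kg·m²/s³  ✗
  heat (Q = mcΔT): kg·m²/s²  ✓ matches
  density (ρ = m/V): kg/m³  ✗
  pressure (P = F/A): kg/(m·s²)  ✗

Only heat has units kg·m²/s².

Answer: heat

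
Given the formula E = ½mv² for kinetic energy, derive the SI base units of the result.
Units of each symbol in E = ½mv²:
  m (mass): kg
  v (speed): m/s  → to the power 2, contributes m²/s²
  The factor ½ is dimensionless.

Multiplying the contributions: [kg] · [m²/s²]
Adding exponents of each base unit: kg: 1, m: 2, s: -2
SI base units of kinetic energy: kg·m²/s²

Answer: kg·m²/s²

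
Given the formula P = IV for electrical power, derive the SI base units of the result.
Units of each symbol in P = IV:
  I (current): A
  V (voltage, in volts): kg·m²/(s³·A)

Multiplying the contributions: [A] · [kg·m²/(s³·A)]
Adding exponents of each base unit: kg: 1, m: 2, s: -3
SI base units of electrical power: kg·m²/s³

Answer: kg·m²/s³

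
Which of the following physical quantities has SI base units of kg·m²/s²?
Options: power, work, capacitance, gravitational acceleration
Checking the SI base units of each option:
  power (P = W/t): kg·m²/s³  ✗
  work (W = Fd): kg·m²/s²  ✓ matches
  capacitance (C = Q/V): s⁴·A²/(kg·m²)  ✗
  gravitational acceleration (g = GM/r²): m/s²  ✗

Only work has units kg·m²/s².

Answer: work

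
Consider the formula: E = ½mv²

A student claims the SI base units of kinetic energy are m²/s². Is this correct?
Units of each symbol in E = ½mv²:
  m (mass): kg
  v (speed): m/s  → to the power 2, contributes m²/s²
  The factor ½ is dimensionless.

Multiplying the contributions: [kg] · [m²/s²]
Adding exponents of each base unit: kg: 1, m: 2, s: -2
SI base units of kinetic energy: kg·m²/s²

The claimed units m²/s² (exponents m: 2, s: -2) do not match the derived units kg·m²/s² (exponents kg: 1, m: 2, s: -2), so the claim is incorrect.

Answer: No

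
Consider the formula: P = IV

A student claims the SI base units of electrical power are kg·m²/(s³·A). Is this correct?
Units of each symbol in P = IV:
  I (current): A
  V (voltage, in volts): kg·m²/(s³·A)

Multiplying the contributions: [A] · [kg·m²/(s³·A)]
Adding exponents of each base unit: kg: 1, m: 2, s: -3
SI base units of electrical power: kg·m²/s³

The claimed units kg·m²/(s³·A) (exponents kg: 1, m: 2, s: -3, A: -1) do not match the derived units kg·m²/s³ (exponents kg: 1, m: 2, s: -3), so the claim is incorrect.

Answer: No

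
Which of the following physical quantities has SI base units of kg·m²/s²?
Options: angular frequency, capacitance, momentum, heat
Checking the SI base units of each option:
  angular frequency (ω = 2πf): 1/s  ✗
  capacitance (C = Q/V): s⁴·A²/(kg·m²)  ✗
  momentum (p = mv): kg·m/s  ✗
  heat (Q = mcΔT): kg·m²/s²  ✓ matches

Only heat has units kg·m²/s².

Answer: heat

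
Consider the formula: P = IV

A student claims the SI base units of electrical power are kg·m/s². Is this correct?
Units of each symbol in P = IV:
  I (current): A
  V (voltage, in volts): kg·m²/(s³·A)

Multiplying the contributions: [A] · [kg·m²/(s³·A)]
Adding exponents of each base unit: kg: 1, m: 2, s: -3
SI base units of electrical power: kg·m²/s³

The claimed units kg·m/s² (exponents kg: 1, m: 1, s: -2) do not match the derived units kg·m²/s³ (exponents kg: 1, m: 2, s: -3), so the claim is incorrect.

Answer: No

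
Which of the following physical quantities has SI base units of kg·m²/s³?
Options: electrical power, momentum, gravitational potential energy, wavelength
Checking the SI base units of each option:
  electrical power (P = IV): kg·m²/s³  ✓ matches
  momentum (p = mv): kg·m/s  ✗
  gravitational potential energy (U = -GMm/r): kg·m²/s²  ✗
  wavelength (λ = v/f): m  ✗

Only electrical power has units kg·m²/s³.

Answer: electrical power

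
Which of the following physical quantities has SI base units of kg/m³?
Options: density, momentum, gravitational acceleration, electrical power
Checking the SI base units of each option:
  density (ρ = m/V): kg/m³  ✓ matches
  momentum (p = mv): kg·m/s  ✗
  gravitational acceleration (g = GM/r²): m/s²  ✗
  electrical power (P = IV): kg·m²/s³  ✗

Only density has units kg/m³.

Answer: density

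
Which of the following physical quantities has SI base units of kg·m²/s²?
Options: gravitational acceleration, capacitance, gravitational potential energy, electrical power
Checking the SI base units of each option:
  gravitational acceleration (g = GM/r²): m/s²  ✗
  capacitance (C = Q/V): s⁴·A²/(kg·m²)  ✗
  gravitational potential energy (U = -GMm/r): kg·m²/s²  ✓ matches
  electrical power (P = IV): kg·m²/s³  ✗

Only gravitational potential energy has units kg·m²/s².

Answer: gravitational potential energy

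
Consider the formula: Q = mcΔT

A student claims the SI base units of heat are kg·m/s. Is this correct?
Units of each symbol in Q = mcΔT:
  m (mass): kg
  c (specific heat capacity, in J/(kg·K)): m²/(s²·K)
  ΔT (temperature change): K

Multiplying the contributions: [kg] · [m²/(s²·K)] · [K]
Adding exponents of each base unit: kg: 1, m: 2, s: -2
SI base units of heat: kg·m²/s²

The claimed units kg·m/s (exponents kg: 1, m: 1, s: -1) do not match the derived units kg·m²/s² (exponents kg: 1, m: 2, s: -2), so the claim is incorrect.

Answer: No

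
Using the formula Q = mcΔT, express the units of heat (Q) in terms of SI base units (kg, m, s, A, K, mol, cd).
Units of each symbol in Q = mcΔT:
  m (mass): kg
  c (specific heat capacity, in J/(kg·K)): m²/(s²·K)
  ΔT (temperature change): K

Multiplying the contributions: [kg] · [m²/(s²·K)] · [K]
Adding exponents of each base unit: kg: 1, m: 2, s: -2
SI base units of heat: kg·m²/s²

Answer: kg·m²/s²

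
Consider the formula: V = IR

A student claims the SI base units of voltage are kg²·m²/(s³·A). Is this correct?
Units of each symbol in V = IR:
  I (current): A
  R (resistance, in ohms): kg·m²/(s³·A²)

Multiplying the contributions: [A] · [kg·m²/(s³·A²)]
Adding exponents of each base unit: kg: 1, m: 2, s: -3, A: -1
SI base units of voltage: kg·m²/(s³·A)

The claimed units kg²·m²/(s³·A) (exponents kg: 2, m: 2, s: -3, A: -1) do not match the derived units kg·m²/(s³·A) (exponents kg: 1, m: 2, s: -3, A: -1), so the claim is incorrect.

Answer: No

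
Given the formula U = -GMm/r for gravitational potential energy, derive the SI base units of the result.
Units of each symbol in U = -GMm/r:
  G (gravitational constant): m³/(kg·s²)
  M (mass): kg
  m (mass): kg
  r (distance): m  → in the denominator, contributes 1/m
  The minus sign does not affect the units.

Multiplying the contributions: [m³/(kg·s²)] · [kg] · [kg] · [1/m]
Adding exponents of each base unit: kg: 1, m: 2, s: -2
SI base units of gravitational potential energy: kg·m²/s²

Answer: kg·m²/s²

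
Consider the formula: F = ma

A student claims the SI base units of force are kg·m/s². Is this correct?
Units of each symbol in F = ma:
  m (mass): kg
  a (acceleration): m/s²

Multiplying the contributions: [kg] · [m/s²]
Adding exponents of each base unit: kg: 1, m: 1, s: -2
SI base units of force: kg·m/s²

The claimed units kg·m/s² match the derived units, so the claim is correct.

Answer: Yes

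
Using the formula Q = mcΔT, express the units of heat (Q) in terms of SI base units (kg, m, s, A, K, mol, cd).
Units of each symbol in Q = mcΔT:
  m (mass): kg
  c (specific heat capacity, in J/(kg·K)): m²/(s²·K)
  ΔT (temperature change): K

Multiplying the contributions: [kg] · [m²/(s²·K)] · [K]
Adding exponents of each base unit: kg: 1, m: 2, s: -2
SI base units of heat: kg·m²/s²

Answer: kg·m²/s²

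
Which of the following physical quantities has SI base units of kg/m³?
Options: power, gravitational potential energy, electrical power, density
Checking the SI base units of each option:
  power (P = W/t): kg·m²/s³  ✗
  gravitational potential energy (U = -GMm/r): kg·m²/s²  ✗
  electrical power (P = IV): kg·m²/s³  ✗
  density (ρ = m/V): kg/m³  ✓ matches

Only density has units kg/m³.

Answer: density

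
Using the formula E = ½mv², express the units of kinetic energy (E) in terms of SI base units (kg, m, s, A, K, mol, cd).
Units of each symbol in E = ½mv²:
  m (mass): kg
  v (speed): m/s  → to the power 2, contributes m²/s²
  The factor ½ is dimensionless.

Multiplying the contributions: [kg] · [m²/s²]
Adding exponents of each base unit: kg: 1, m: 2, s: -2
SI base units of kinetic energy: kg·m²/s²

Answer: kg·m²/s²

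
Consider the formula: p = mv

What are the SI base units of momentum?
Units of each symbol in p = mv:
  m (mass): kg
  v (velocity): m/s

Multiplying the contributions: [kg] · [m/s]
Adding exponents of each base unit: kg: 1, m: 1, s: -1
SI base units of momentum: kg·m/s

Answer: kg·m/s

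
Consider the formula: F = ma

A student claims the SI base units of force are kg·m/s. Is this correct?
Units of each symbol in F = ma:
  m (mass): kg
  a (acceleration): m/s²

Multiplying the contributions: [kg] · [m/s²]
Adding exponents of each base unit: kg: 1, m: 1, s: -2
SI base units of force: kg·m/s²

The claimed units kg·m/s (exponents kg: 1, m: 1, s: -1) do not match the derived units kg·m/s² (exponents kg: 1, m: 1, s: -2), so the claim is incorrect.

Answer: No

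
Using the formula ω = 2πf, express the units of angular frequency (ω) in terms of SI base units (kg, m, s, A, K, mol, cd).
Units of each symbol in ω = 2πf:
  f (frequency): 1/s
  The factor 2π is dimensionless.

Multiplying the contributions: [1/s]
Adding exponents of each base unit: s: -1
SI base units of angular frequency: 1/s

Answer: 1/s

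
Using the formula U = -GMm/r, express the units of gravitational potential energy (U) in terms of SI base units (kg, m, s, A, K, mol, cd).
Units of each symbol in U = -GMm/r:
  G (gravitational constant): m³/(kg·s²)
  M (mass): kg
  m (mass): kg
  r (distance): m  → in the denominator, contributes 1/m
  The minus sign does not affect the units.

Multiplying the contributions: [m³/(kg·s²)] · [kg] · [kg] · [1/m]
Adding exponents of each base unit: kg: 1, m: 2, s: -2
SI base units of gravitational potential energy: kg·m²/s²

Answer: kg·m²/s²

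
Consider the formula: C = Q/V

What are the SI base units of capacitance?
Units of each symbol in C = Q/V:
  Q (charge, in coulombs): s·A
  V (voltage, in volts): kg·m²/(s³·A)  → in the denominator, contributes s³·A/(kg·m²)

Multiplying the contributions: [s·A] · [s³·A/(kg·m²)]
Adding exponents of each base unit: kg: -1, m: -2, s: 4, A: 2
SI base units of capacitance: s⁴·A²/(kg·m²)

Answer: s⁴·A²/(kg·m²)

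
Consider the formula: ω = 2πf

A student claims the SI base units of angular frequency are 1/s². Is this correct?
Units of each symbol in ω = 2πf:
  f (frequency): 1/s
  The factor 2π is dimensionless.

Multiplying the contributions: [1/s]
Adding exponents of each base unit: s: -1
SI base units of angular frequency: 1/s

The claimed units 1/s² (exponents s: -2) do not match the derived units 1/s (exponents s: -1), so the claim is incorrect.

Answer: No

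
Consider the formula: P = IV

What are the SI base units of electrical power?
Units of each symbol in P = IV:
  I (current): A
  V (voltage, in volts): kg·m²/(s³·A)

Multiplying the contributions: [A] · [kg·m²/(s³·A)]
Adding exponents of each base unit: kg: 1, m: 2, s: -3
SI base units of electrical power: kg·m²/s³

Answer: kg·m²/s³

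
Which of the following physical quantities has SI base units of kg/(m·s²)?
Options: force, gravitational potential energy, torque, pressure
Checking the SI base units of each option:
  force (F = ma): kg·m/s²  ✗
  gravitational potential energy (U = -GMm/r): kg·m²/s²  ✗
  torque (τ = Fr): kg·m²/s²  ✗
  pressure (P = F/A): kg/(m·s²)  ✓ matches

Only pressure has units kg/(m·s²).

Answer: pressure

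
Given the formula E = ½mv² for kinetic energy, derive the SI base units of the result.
Units of each symbol in E = ½mv²:
  m (mass): kg
  v (speed): m/s  → to the power 2, contributes m²/s²
  The factor ½ is dimensionless.

Multiplying the contributions: [kg] · [m²/s²]
Adding exponents of each base unit: kg: 1, m: 2, s: -2
SI base units of kinetic energy: kg·m²/s²

Answer: kg·m²/s²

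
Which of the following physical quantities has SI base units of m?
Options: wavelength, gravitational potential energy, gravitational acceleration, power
Checking the SI base units of each option:
  wavelength (λ = v/f): m  ✓ matches
  gravitational potential energy (U = -GMm/r): kg·m²/s²  ✗
  gravitational acceleration (g = GM/r²): m/s²  ✗
  power (P = W/t): kg·m²/s³  ✗

Only wavelength has units m.

Answer: wavelength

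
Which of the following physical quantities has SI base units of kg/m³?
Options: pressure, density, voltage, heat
Checking the SI base units of each option:
  pressure (P = F/A): kg/(m·s²)  ✗
  density (ρ = m/V): kg/m³  ✓ matches
  voltage (V = IR): kg·m²/(s³·A)  ✗
  heat (Q = mcΔT): kg·m²/s²  ✗

Only density has units kg/m³.

Answer: density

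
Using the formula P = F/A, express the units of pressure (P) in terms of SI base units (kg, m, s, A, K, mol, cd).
Units of each symbol in P = F/A:
  F (force): kg·m/s²
  A (area): m²  → in the denominator, contributes 1/m²

Multiplying the contributions: [kg·m/s²] · [1/m²]
Adding exponents of each base unit: kg: 1, m: -1, s: -2
SI base units of pressure: kg/(m·s²)

Answer: kg/(m·s²)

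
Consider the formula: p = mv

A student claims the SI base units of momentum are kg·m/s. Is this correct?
Units of each symbol in p = mv:
  m (mass): kg
  v (velocity): m/s

Multiplying the contributions: [kg] · [m/s]
Adding exponents of each base unit: kg: 1, m: 1, s: -1
SI base units of momentum: kg·m/s

The claimed units kg·m/s match the derived units, so the claim is correct.

Answer: Yes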